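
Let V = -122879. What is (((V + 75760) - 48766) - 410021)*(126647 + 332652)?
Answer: -232362119894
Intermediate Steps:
(((V + 75760) - 48766) - 410021)*(126647 + 332652) = (((-122879 + 75760) - 48766) - 410021)*(126647 + 332652) = ((-47119 - 48766) - 410021)*459299 = (-95885 - 410021)*459299 = -505906*459299 = -232362119894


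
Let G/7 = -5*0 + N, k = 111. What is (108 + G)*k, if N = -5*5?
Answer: -7437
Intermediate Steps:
N = -25
G = -175 (G = 7*(-5*0 - 25) = 7*(0 - 25) = 7*(-25) = -175)
(108 + G)*k = (108 - 175)*111 = -67*111 = -7437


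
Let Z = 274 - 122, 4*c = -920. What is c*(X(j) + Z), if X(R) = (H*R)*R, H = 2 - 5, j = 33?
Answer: 716450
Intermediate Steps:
c = -230 (c = (¼)*(-920) = -230)
Z = 152
H = -3
X(R) = -3*R² (X(R) = (-3*R)*R = -3*R²)
c*(X(j) + Z) = -230*(-3*33² + 152) = -230*(-3*1089 + 152) = -230*(-3267 + 152) = -230*(-3115) = 716450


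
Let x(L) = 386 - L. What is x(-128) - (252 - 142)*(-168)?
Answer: 18994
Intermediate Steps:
x(-128) - (252 - 142)*(-168) = (386 - 1*(-128)) - (252 - 142)*(-168) = (386 + 128) - 110*(-168) = 514 - 1*(-18480) = 514 + 18480 = 18994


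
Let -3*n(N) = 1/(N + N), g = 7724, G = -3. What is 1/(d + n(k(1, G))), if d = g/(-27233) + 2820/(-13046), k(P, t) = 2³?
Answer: -8526761232/4439185595 ≈ -1.9208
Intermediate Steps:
k(P, t) = 8
n(N) = -1/(6*N) (n(N) = -1/(3*(N + N)) = -1/(2*N)/3 = -1/(6*N))
d = -88782182/177640859 (d = 7724/(-27233) + 2820/(-13046) = 7724*(-1/27233) + 2820*(-1/13046) = -7724/27233 - 1410/6523 = -88782182/177640859 ≈ -0.49978)
1/(d + n(k(1, G))) = 1/(-88782182/177640859 - ⅙/8) = 1/(-88782182/177640859 - ⅙*⅛) = 1/(-88782182/177640859 - 1/48) = 1/(-4439185595/8526761232) = -8526761232/4439185595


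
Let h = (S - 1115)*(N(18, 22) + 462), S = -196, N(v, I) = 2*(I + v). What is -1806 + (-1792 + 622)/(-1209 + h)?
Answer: -428485752/237257 ≈ -1806.0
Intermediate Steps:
N(v, I) = 2*I + 2*v
h = -710562 (h = (-196 - 1115)*((2*22 + 2*18) + 462) = -1311*((44 + 36) + 462) = -1311*(80 + 462) = -1311*542 = -710562)
-1806 + (-1792 + 622)/(-1209 + h) = -1806 + (-1792 + 622)/(-1209 - 710562) = -1806 - 1170/(-711771) = -1806 - 1170*(-1/711771) = -1806 + 390/237257 = -428485752/237257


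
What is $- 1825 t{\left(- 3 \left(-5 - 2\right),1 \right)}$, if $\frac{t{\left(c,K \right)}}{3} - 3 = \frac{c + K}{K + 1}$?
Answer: $-76650$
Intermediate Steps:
$t{\left(c,K \right)} = 9 + \frac{3 \left(K + c\right)}{1 + K}$ ($t{\left(c,K \right)} = 9 + 3 \frac{c + K}{K + 1} = 9 + 3 \frac{K + c}{1 + K} = 9 + \frac{3 \left(K + c\right)}{1 + K}$)
$- 1825 t{\left(- 3 \left(-5 - 2\right),1 \right)} = - 1825 \frac{3 \left(3 - 3 \left(-5 - 2\right) + 4 \cdot 1\right)}{1 + 1} = - 1825 \frac{3 \left(3 - -21 + 4\right)}{2} = - 1825 \cdot 3 \cdot \frac{1}{2} \left(3 + 21 + 4\right) = - 1825 \cdot 3 \cdot \frac{1}{2} \cdot 28 = \left(-1825\right) 42 = -76650$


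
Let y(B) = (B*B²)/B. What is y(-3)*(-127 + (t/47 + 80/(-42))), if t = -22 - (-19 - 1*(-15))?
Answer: -382821/329 ≈ -1163.6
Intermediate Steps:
t = -18 (t = -22 - (-19 + 15) = -22 - 1*(-4) = -22 + 4 = -18)
y(B) = B² (y(B) = B³/B = B²)
y(-3)*(-127 + (t/47 + 80/(-42))) = (-3)²*(-127 + (-18/47 + 80/(-42))) = 9*(-127 + (-18*1/47 + 80*(-1/42))) = 9*(-127 + (-18/47 - 40/21)) = 9*(-127 - 2258/987) = 9*(-127607/987) = -382821/329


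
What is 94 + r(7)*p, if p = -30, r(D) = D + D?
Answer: -326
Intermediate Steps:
r(D) = 2*D
94 + r(7)*p = 94 + (2*7)*(-30) = 94 + 14*(-30) = 94 - 420 = -326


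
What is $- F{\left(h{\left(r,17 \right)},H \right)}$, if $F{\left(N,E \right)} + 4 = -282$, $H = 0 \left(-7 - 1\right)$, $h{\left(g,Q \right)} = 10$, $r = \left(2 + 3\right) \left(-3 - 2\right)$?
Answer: $286$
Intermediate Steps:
$r = -25$ ($r = 5 \left(-5\right) = -25$)
$H = 0$ ($H = 0 \left(-8\right) = 0$)
$F{\left(N,E \right)} = -286$ ($F{\left(N,E \right)} = -4 - 282 = -286$)
$- F{\left(h{\left(r,17 \right)},H \right)} = \left(-1\right) \left(-286\right) = 286$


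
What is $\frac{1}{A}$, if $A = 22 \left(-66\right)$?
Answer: $- \frac{1}{1452} \approx -0.00068871$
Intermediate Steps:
$A = -1452$
$\frac{1}{A} = \frac{1}{-1452} = - \frac{1}{1452}$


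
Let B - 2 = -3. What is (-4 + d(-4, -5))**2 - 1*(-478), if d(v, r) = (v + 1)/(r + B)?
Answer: 1961/4 ≈ 490.25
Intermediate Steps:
B = -1 (B = 2 - 3 = -1)
d(v, r) = (1 + v)/(-1 + r) (d(v, r) = (v + 1)/(r - 1) = (1 + v)/(-1 + r))
(-4 + d(-4, -5))**2 - 1*(-478) = (-4 + (1 - 4)/(-1 - 5))**2 - 1*(-478) = (-4 - 3/(-6))**2 + 478 = (-4 - 1/6*(-3))**2 + 478 = (-4 + 1/2)**2 + 478 = (-7/2)**2 + 478 = 49/4 + 478 = 1961/4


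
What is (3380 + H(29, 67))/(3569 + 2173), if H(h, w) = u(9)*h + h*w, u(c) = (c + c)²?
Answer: 14719/5742 ≈ 2.5634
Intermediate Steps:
u(c) = 4*c² (u(c) = (2*c)² = 4*c²)
H(h, w) = 324*h + h*w (H(h, w) = (4*9²)*h + h*w = (4*81)*h + h*w = 324*h + h*w)
(3380 + H(29, 67))/(3569 + 2173) = (3380 + 29*(324 + 67))/(3569 + 2173) = (3380 + 29*391)/5742 = (3380 + 11339)*(1/5742) = 14719*(1/5742) = 14719/5742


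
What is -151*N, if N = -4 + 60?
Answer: -8456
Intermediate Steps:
N = 56
-151*N = -151*56 = -8456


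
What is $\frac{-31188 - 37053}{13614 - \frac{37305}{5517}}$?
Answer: $- \frac{41831733}{8341237} \approx -5.0151$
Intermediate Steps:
$\frac{-31188 - 37053}{13614 - \frac{37305}{5517}} = - \frac{68241}{13614 - \frac{4145}{613}} = - \frac{68241}{\frac{8341237}{613}} = \left(-68241\right) \frac{613}{8341237} = - \frac{41831733}{8341237}$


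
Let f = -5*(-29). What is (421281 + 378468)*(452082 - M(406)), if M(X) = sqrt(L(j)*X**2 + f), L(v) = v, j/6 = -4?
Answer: 361552127418 - 799749*I*sqrt(3955919) ≈ 3.6155e+11 - 1.5907e+9*I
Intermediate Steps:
j = -24 (j = 6*(-4) = -24)
f = 145
M(X) = sqrt(145 - 24*X**2) (M(X) = sqrt(-24*X**2 + 145) = sqrt(145 - 24*X**2))
(421281 + 378468)*(452082 - M(406)) = (421281 + 378468)*(452082 - sqrt(145 - 24*406**2)) = 799749*(452082 - sqrt(145 - 24*164836)) = 799749*(452082 - sqrt(145 - 3956064)) = 799749*(452082 - sqrt(-3955919)) = 799749*(452082 - I*sqrt(3955919)) = 361552127418 - 799749*I*sqrt(3955919)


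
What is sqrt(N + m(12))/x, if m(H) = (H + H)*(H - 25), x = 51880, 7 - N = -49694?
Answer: sqrt(49389)/51880 ≈ 0.0042837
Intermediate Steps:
N = 49701 (N = 7 - 1*(-49694) = 7 + 49694 = 49701)
m(H) = 2*H*(-25 + H) (m(H) = (2*H)*(-25 + H) = 2*H*(-25 + H))
sqrt(N + m(12))/x = sqrt(49701 + 2*12*(-25 + 12))/51880 = sqrt(49701 + 2*12*(-13))*(1/51880) = sqrt(49701 - 312)*(1/51880) = sqrt(49389)*(1/51880) = sqrt(49389)/51880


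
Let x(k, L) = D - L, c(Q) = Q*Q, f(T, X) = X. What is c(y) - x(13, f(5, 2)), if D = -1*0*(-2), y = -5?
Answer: 27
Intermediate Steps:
c(Q) = Q²
D = 0 (D = 0*(-2) = 0)
x(k, L) = -L (x(k, L) = 0 - L = -L)
c(y) - x(13, f(5, 2)) = (-5)² - (-1)*2 = 25 - 1*(-2) = 25 + 2 = 27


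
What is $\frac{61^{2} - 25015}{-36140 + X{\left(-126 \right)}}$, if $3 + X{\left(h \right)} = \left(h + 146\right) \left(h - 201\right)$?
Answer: $\frac{21294}{42683} \approx 0.49889$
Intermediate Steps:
$X{\left(h \right)} = -3 + \left(-201 + h\right) \left(146 + h\right)$ ($X{\left(h \right)} = -3 + \left(h + 146\right) \left(h - 201\right) = -3 + \left(146 + h\right) \left(-201 + h\right) = -3 + \left(-201 + h\right) \left(146 + h\right)$)
$\frac{61^{2} - 25015}{-36140 + X{\left(-126 \right)}} = \frac{61^{2} - 25015}{-36140 - \left(22419 - 15876\right)} = \frac{3721 - 25015}{-36140 + \left(-29349 + 15876 + 6930\right)} = - \frac{21294}{-36140 - 6543} = - \frac{21294}{-42683} = \left(-21294\right) \left(- \frac{1}{42683}\right) = \frac{21294}{42683}$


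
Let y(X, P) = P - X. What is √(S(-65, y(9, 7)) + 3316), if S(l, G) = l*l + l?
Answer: 2*√1869 ≈ 86.464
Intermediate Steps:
S(l, G) = l + l² (S(l, G) = l² + l = l + l²)
√(S(-65, y(9, 7)) + 3316) = √(-65*(1 - 65) + 3316) = √(-65*(-64) + 3316) = √(4160 + 3316) = √7476 = 2*√1869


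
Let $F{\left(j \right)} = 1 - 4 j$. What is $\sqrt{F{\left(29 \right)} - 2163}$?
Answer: $i \sqrt{2278} \approx 47.728 i$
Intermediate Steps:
$\sqrt{F{\left(29 \right)} - 2163} = \sqrt{\left(1 - 116\right) - 2163} = \sqrt{-115 - 2163} = \sqrt{-2278} = i \sqrt{2278}$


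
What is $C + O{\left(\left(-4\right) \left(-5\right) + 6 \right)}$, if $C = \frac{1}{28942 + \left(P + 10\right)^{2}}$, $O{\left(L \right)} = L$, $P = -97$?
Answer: $\frac{949287}{36511} \approx 26.0$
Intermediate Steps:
$C = \frac{1}{36511}$ ($C = \frac{1}{28942 + \left(-97 + 10\right)^{2}} = \frac{1}{28942 + \left(-87\right)^{2}} = \frac{1}{28942 + 7569} = \frac{1}{36511} \approx 2.7389 \cdot 10^{-5}$)
$C + O{\left(\left(-4\right) \left(-5\right) + 6 \right)} = \frac{1}{36511} + \left(\left(-4\right) \left(-5\right) + 6\right) = \frac{1}{36511} + \left(20 + 6\right) = \frac{1}{36511} + 26 = \frac{949287}{36511}$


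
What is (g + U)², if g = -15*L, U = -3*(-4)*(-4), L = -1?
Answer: 1089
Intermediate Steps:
U = -48 (U = 12*(-4) = -48)
g = 15 (g = -15*(-1) = 15)
(g + U)² = (15 - 48)² = (-33)² = 1089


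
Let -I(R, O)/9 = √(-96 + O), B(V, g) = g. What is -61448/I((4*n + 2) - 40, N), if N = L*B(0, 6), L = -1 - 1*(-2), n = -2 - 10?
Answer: -30724*I*√10/135 ≈ -719.69*I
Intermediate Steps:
n = -12
L = 1 (L = -1 + 2 = 1)
N = 6 (N = 1*6 = 6)
I(R, O) = -9*√(-96 + O)
-61448/I((4*n + 2) - 40, N) = -61448*(-1/(9*√(-96 + 6))) = -61448*I*√10/270 = -30724*I*√10/135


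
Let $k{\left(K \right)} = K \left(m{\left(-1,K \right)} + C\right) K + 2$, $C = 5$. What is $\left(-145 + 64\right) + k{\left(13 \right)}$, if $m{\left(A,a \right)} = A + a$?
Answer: $2794$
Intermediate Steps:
$k{\left(K \right)} = 2 + K^{2} \left(4 + K\right)$ ($k{\left(K \right)} = K \left(\left(-1 + K\right) + 5\right) K + 2 = K \left(4 + K\right) K + 2 = K K \left(4 + K\right) + 2 = K^{2} \left(4 + K\right) + 2 = 2 + K^{2} \left(4 + K\right)$)
$\left(-145 + 64\right) + k{\left(13 \right)} = \left(-145 + 64\right) + \left(2 + 13^{3} + 4 \cdot 13^{2}\right) = -81 + \left(2 + 2197 + 4 \cdot 169\right) = -81 + \left(2 + 2197 + 676\right) = -81 + 2875 = 2794$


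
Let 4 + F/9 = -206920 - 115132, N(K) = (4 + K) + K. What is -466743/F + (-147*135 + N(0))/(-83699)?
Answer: 656973743/1650352968 ≈ 0.39808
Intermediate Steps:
N(K) = 4 + 2*K
F = -2898504 (F = -36 + 9*(-206920 - 115132) = -36 + 9*(-322052) = -36 - 2898468 = -2898504)
-466743/F + (-147*135 + N(0))/(-83699) = -466743/(-2898504) + (-147*135 + (4 + 2*0))/(-83699) = -466743*(-1/2898504) + (-19845 + (4 + 0))*(-1/83699) = 155581/966168 + (-19845 + 4)*(-1/83699) = 155581/966168 - 19841*(-1/83699) = 155581/966168 + 19841/83699 = 656973743/1650352968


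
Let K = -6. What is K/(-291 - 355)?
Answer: 3/323 ≈ 0.0092879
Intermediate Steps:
K/(-291 - 355) = -6/(-291 - 355) = -6/(-646) = -6*(-1/646) = 3/323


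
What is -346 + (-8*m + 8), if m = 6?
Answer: -386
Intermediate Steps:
-346 + (-8*m + 8) = -346 + (-8*6 + 8) = -346 + (-48 + 8) = -346 - 40 = -386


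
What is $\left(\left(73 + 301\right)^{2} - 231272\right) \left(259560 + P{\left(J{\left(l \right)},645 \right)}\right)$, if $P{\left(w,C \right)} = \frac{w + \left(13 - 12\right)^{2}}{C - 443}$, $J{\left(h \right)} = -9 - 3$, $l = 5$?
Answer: $- \frac{2395996819082}{101} \approx -2.3723 \cdot 10^{10}$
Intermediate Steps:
$J{\left(h \right)} = -12$
$P{\left(w,C \right)} = \frac{1 + w}{-443 + C}$ ($P{\left(w,C \right)} = \frac{w + 1^{2}}{-443 + C} = \frac{w + 1}{-443 + C} = \frac{1 + w}{-443 + C}$)
$\left(\left(73 + 301\right)^{2} - 231272\right) \left(259560 + P{\left(J{\left(l \right)},645 \right)}\right) = \left(\left(73 + 301\right)^{2} - 231272\right) \left(259560 + \frac{1 - 12}{-443 + 645}\right) = \left(374^{2} - 231272\right) \left(259560 + \frac{1}{202} \left(-11\right)\right) = \left(139876 - 231272\right) \left(259560 + \frac{1}{202} \left(-11\right)\right) = - 91396 \left(259560 - \frac{11}{202}\right) = \left(-91396\right) \frac{52431109}{202} = - \frac{2395996819082}{101}$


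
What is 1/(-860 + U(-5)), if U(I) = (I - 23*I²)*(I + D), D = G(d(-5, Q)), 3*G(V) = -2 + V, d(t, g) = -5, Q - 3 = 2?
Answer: 3/10180 ≈ 0.00029470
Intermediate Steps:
Q = 5 (Q = 3 + 2 = 5)
G(V) = -⅔ + V/3 (G(V) = (-2 + V)/3 = -⅔ + V/3)
D = -7/3 (D = -⅔ + (⅓)*(-5) = -⅔ - 5/3 = -7/3 ≈ -2.3333)
U(I) = (-7/3 + I)*(I - 23*I²) (U(I) = (I - 23*I²)*(I - 7/3) = (I - 23*I²)*(-7/3 + I) = (-7/3 + I)*(I - 23*I²))
1/(-860 + U(-5)) = 1/(-860 + (⅓)*(-5)*(-7 - 69*(-5)² + 164*(-5))) = 1/(-860 + (⅓)*(-5)*(-7 - 69*25 - 820)) = 1/(-860 + (⅓)*(-5)*(-7 - 1725 - 820)) = 1/(-860 + (⅓)*(-5)*(-2552)) = 1/(-860 + 12760/3) = 1/(10180/3) = 3/10180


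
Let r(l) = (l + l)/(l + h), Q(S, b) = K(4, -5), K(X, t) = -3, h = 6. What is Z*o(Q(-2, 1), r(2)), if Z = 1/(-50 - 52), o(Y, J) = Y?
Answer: 1/34 ≈ 0.029412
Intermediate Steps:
Q(S, b) = -3
r(l) = 2*l/(6 + l) (r(l) = (l + l)/(l + 6) = (2*l)/(6 + l) = 2*l/(6 + l))
Z = -1/102 (Z = 1/(-102) = -1/102 ≈ -0.0098039)
Z*o(Q(-2, 1), r(2)) = -1/102*(-3) = 1/34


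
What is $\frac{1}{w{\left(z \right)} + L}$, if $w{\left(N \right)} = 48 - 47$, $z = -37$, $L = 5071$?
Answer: $\frac{1}{5072} \approx 0.00019716$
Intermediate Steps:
$w{\left(N \right)} = 1$ ($w{\left(N \right)} = 48 - 47 = 1$)
$\frac{1}{w{\left(z \right)} + L} = \frac{1}{1 + 5071} = \frac{1}{5072}$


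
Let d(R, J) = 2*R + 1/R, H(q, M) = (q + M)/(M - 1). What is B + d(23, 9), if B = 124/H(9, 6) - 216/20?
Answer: 26419/345 ≈ 76.577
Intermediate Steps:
H(q, M) = (M + q)/(-1 + M)
d(R, J) = 1/R + 2*R
B = 458/15 (B = 124/(((6 + 9)/(-1 + 6))) - 216/20 = 124/((15/5)) - 216*1/20 = 124/(((⅕)*15)) - 54/5 = 124/3 - 54/5 = 458/15 ≈ 30.533)
B + d(23, 9) = 458/15 + (1/23 + 2*23) = 458/15 + (1/23 + 46) = 458/15 + 1059/23 = 26419/345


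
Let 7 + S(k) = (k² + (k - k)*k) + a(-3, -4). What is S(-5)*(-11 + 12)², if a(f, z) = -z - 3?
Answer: 19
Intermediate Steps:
a(f, z) = -3 - z
S(k) = -6 + k² (S(k) = -7 + ((k² + (k - k)*k) + (-3 - 1*(-4))) = -7 + ((k² + 0*k) + (-3 + 4)) = -7 + ((k² + 0) + 1) = -7 + (k² + 1) = -7 + (1 + k²) = -6 + k²)
S(-5)*(-11 + 12)² = (-6 + (-5)²)*(-11 + 12)² = (-6 + 25)*1² = 19*1 = 19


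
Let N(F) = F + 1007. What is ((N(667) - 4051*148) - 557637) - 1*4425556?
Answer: -5581067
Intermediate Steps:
N(F) = 1007 + F
((N(667) - 4051*148) - 557637) - 1*4425556 = (((1007 + 667) - 4051*148) - 557637) - 1*4425556 = ((1674 - 599548) - 557637) - 4425556 = (-597874 - 557637) - 4425556 = -1155511 - 4425556 = -5581067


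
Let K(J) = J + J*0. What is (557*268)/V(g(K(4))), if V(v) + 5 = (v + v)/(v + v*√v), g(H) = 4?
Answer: -447828/13 ≈ -34448.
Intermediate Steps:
K(J) = J (K(J) = J + 0 = J)
V(v) = -5 + 2*v/(v + v^(3/2)) (V(v) = -5 + (v + v)/(v + v*√v) = -5 + (2*v)/(v + v^(3/2)) = -5 + 2*v/(v + v^(3/2)))
(557*268)/V(g(K(4))) = (557*268)/(((-5*4^(3/2) - 3*4)/(4 + 4^(3/2)))) = 149276/(((-5*8 - 12)/(4 + 8))) = 149276/(((-40 - 12)/12)) = 149276/(((1/12)*(-52))) = 149276/(-13/3) = 149276*(-3/13) = -447828/13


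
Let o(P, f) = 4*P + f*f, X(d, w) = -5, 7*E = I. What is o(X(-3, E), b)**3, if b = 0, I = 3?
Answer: -8000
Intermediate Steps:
E = 3/7 (E = (1/7)*3 = 3/7 ≈ 0.42857)
o(P, f) = f**2 + 4*P (o(P, f) = 4*P + f**2 = f**2 + 4*P)
o(X(-3, E), b)**3 = (0**2 + 4*(-5))**3 = (0 - 20)**3 = (-20)**3 = -8000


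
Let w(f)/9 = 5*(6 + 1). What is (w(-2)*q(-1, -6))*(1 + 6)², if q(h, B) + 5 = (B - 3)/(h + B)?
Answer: -57330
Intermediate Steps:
w(f) = 315 (w(f) = 9*(5*(6 + 1)) = 9*(5*7) = 9*35 = 315)
q(h, B) = -5 + (-3 + B)/(B + h) (q(h, B) = -5 + (B - 3)/(h + B) = -5 + (-3 + B)/(B + h))
(w(-2)*q(-1, -6))*(1 + 6)² = (315*((-3 - 5*(-1) - 4*(-6))/(-6 - 1)))*(1 + 6)² = (315*((-3 + 5 + 24)/(-7)))*7² = (315*(-⅐*26))*49 = (315*(-26/7))*49 = -1170*49 = -57330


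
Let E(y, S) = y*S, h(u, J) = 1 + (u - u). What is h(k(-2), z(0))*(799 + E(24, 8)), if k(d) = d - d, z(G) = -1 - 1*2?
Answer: 991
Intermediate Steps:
z(G) = -3 (z(G) = -1 - 2 = -3)
k(d) = 0
h(u, J) = 1 (h(u, J) = 1 + 0 = 1)
E(y, S) = S*y
h(k(-2), z(0))*(799 + E(24, 8)) = 1*(799 + 8*24) = 1*(799 + 192) = 1*991 = 991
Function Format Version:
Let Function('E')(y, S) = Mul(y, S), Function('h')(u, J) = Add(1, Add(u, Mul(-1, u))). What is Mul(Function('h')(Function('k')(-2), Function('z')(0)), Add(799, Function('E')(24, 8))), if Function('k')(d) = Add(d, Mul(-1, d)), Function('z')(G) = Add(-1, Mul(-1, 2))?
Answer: 991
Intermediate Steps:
Function('z')(G) = -3 (Function('z')(G) = Add(-1, -2) = -3)
Function('k')(d) = 0
Function('h')(u, J) = 1 (Function('h')(u, J) = Add(1, 0) = 1)
Function('E')(y, S) = Mul(S, y)
Mul(Function('h')(Function('k')(-2), Function('z')(0)), Add(799, Function('E')(24, 8))) = Mul(1, Add(799, Mul(8, 24))) = Mul(1, Add(799, 192)) = Mul(1, 991) = 991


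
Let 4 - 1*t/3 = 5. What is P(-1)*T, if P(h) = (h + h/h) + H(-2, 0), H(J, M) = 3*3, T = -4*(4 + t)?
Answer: -36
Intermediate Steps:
t = -3 (t = 12 - 3*5 = 12 - 15 = -3)
T = -4 (T = -4*(4 - 3) = -4*1 = -4)
H(J, M) = 9
P(h) = 10 + h (P(h) = (h + h/h) + 9 = (h + 1) + 9 = (1 + h) + 9 = 10 + h)
P(-1)*T = (10 - 1)*(-4) = 9*(-4) = -36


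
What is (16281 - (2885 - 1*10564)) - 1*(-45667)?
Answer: 69627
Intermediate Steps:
(16281 - (2885 - 1*10564)) - 1*(-45667) = (16281 - (2885 - 10564)) + 45667 = (16281 - 1*(-7679)) + 45667 = (16281 + 7679) + 45667 = 23960 + 45667 = 69627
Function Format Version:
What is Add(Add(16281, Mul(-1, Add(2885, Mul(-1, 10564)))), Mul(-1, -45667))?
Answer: 69627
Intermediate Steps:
Add(Add(16281, Mul(-1, Add(2885, Mul(-1, 10564)))), Mul(-1, -45667)) = Add(Add(16281, Mul(-1, Add(2885, -10564))), 45667) = Add(Add(16281, Mul(-1, -7679)), 45667) = Add(Add(16281, 7679), 45667) = Add(23960, 45667) = 69627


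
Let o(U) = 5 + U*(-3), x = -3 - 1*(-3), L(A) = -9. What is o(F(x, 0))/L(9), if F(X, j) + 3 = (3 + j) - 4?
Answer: -17/9 ≈ -1.8889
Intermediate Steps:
x = 0 (x = -3 + 3 = 0)
F(X, j) = -4 + j (F(X, j) = -3 + ((3 + j) - 4) = -3 + (-1 + j) = -4 + j)
o(U) = 5 - 3*U
o(F(x, 0))/L(9) = (5 - 3*(-4 + 0))/(-9) = -(5 - 3*(-4))/9 = -(5 + 12)/9 = -1/9*17 = -17/9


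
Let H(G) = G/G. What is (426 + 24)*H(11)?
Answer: 450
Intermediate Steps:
H(G) = 1
(426 + 24)*H(11) = (426 + 24)*1 = 450*1 = 450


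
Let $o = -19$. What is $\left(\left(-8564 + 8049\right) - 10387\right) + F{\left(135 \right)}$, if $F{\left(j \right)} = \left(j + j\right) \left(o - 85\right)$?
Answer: $-38982$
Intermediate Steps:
$F{\left(j \right)} = - 208 j$ ($F{\left(j \right)} = \left(j + j\right) \left(-19 - 85\right) = 2 j \left(-104\right) = - 208 j$)
$\left(\left(-8564 + 8049\right) - 10387\right) + F{\left(135 \right)} = \left(\left(-8564 + 8049\right) - 10387\right) - 28080 = \left(-515 - 10387\right) - 28080 = -10902 - 28080 = -38982$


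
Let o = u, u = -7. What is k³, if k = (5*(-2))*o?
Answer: 343000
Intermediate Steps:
o = -7
k = 70 (k = (5*(-2))*(-7) = -10*(-7) = 70)
k³ = 70³ = 343000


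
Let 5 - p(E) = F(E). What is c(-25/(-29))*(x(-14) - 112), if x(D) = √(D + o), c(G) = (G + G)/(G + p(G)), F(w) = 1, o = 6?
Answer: -5600/141 + 100*I*√2/141 ≈ -39.716 + 1.003*I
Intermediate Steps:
p(E) = 4 (p(E) = 5 - 1*1 = 5 - 1 = 4)
c(G) = 2*G/(4 + G) (c(G) = (G + G)/(G + 4) = (2*G)/(4 + G) = 2*G/(4 + G))
x(D) = √(6 + D) (x(D) = √(D + 6) = √(6 + D))
c(-25/(-29))*(x(-14) - 112) = (2*(-25/(-29))/(4 - 25/(-29)))*(√(6 - 14) - 112) = (2*(-25*(-1/29))/(4 - 25*(-1/29)))*(√(-8) - 112) = (2*(25/29)/(4 + 25/29))*(2*I*√2 - 112) = (2*(25/29)/(141/29))*(-112 + 2*I*√2) = (2*(25/29)*(29/141))*(-112 + 2*I*√2) = 50*(-112 + 2*I*√2)/141 = -5600/141 + 100*I*√2/141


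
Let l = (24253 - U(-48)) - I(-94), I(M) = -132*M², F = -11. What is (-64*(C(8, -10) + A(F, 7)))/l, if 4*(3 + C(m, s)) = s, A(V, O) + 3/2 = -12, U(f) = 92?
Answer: 1216/1190513 ≈ 0.0010214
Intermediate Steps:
A(V, O) = -27/2 (A(V, O) = -3/2 - 12 = -27/2)
C(m, s) = -3 + s/4
l = 1190513 (l = (24253 - 1*92) - (-132)*(-94)² = (24253 - 92) - (-132)*8836 = 24161 - 1*(-1166352) = 24161 + 1166352 = 1190513)
(-64*(C(8, -10) + A(F, 7)))/l = -64*((-3 + (¼)*(-10)) - 27/2)/1190513 = -64*((-3 - 5/2) - 27/2)*(1/1190513) = -64*(-11/2 - 27/2)*(1/1190513) = -64*(-19)*(1/1190513) = 1216*(1/1190513) = 1216/1190513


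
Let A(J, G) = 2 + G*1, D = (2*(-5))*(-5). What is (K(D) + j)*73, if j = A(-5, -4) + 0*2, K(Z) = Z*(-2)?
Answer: -7446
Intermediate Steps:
D = 50 (D = -10*(-5) = 50)
A(J, G) = 2 + G
K(Z) = -2*Z
j = -2 (j = (2 - 4) + 0*2 = -2 + 0 = -2)
(K(D) + j)*73 = (-2*50 - 2)*73 = (-100 - 2)*73 = -102*73 = -7446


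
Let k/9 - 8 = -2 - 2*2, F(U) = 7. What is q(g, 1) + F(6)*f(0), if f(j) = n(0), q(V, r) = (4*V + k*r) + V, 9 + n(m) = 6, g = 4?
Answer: 17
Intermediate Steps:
n(m) = -3 (n(m) = -9 + 6 = -3)
k = 18 (k = 72 + 9*(-2 - 2*2) = 72 + 9*(-2 - 4) = 72 + 9*(-6) = 72 - 54 = 18)
q(V, r) = 5*V + 18*r (q(V, r) = (4*V + 18*r) + V = 5*V + 18*r)
f(j) = -3
q(g, 1) + F(6)*f(0) = (5*4 + 18*1) + 7*(-3) = (20 + 18) - 21 = 38 - 21 = 17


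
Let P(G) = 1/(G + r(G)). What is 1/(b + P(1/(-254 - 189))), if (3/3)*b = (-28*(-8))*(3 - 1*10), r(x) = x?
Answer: -2/3579 ≈ -0.00055881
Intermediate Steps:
P(G) = 1/(2*G) (P(G) = 1/(G + G) = 1/(2*G))
b = -1568 (b = (-28*(-8))*(3 - 1*10) = 224*(3 - 10) = 224*(-7) = -1568)
1/(b + P(1/(-254 - 189))) = 1/(-1568 + 1/(2*(1/(-254 - 189)))) = 1/(-1568 + 1/(2*(1/(-443)))) = 1/(-1568 + 1/(2*(-1/443))) = 1/(-1568 + (½)*(-443)) = 1/(-1568 - 443/2) = 1/(-3579/2) = -2/3579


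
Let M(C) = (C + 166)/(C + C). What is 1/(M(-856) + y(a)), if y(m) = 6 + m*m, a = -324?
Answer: 856/89864937 ≈ 9.5254e-6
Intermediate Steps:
M(C) = (166 + C)/(2*C) (M(C) = (166 + C)/((2*C)) = (166 + C)*(1/(2*C)) = (166 + C)/(2*C))
y(m) = 6 + m**2
1/(M(-856) + y(a)) = 1/((1/2)*(166 - 856)/(-856) + (6 + (-324)**2)) = 1/((1/2)*(-1/856)*(-690) + (6 + 104976)) = 1/(345/856 + 104982) = 1/(89864937/856) = 856/89864937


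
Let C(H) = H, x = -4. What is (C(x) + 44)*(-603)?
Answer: -24120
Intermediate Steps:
(C(x) + 44)*(-603) = (-4 + 44)*(-603) = 40*(-603) = -24120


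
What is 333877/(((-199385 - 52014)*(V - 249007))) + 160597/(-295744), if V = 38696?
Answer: -8490981841248645/15636569400721216 ≈ -0.54302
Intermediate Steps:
333877/(((-199385 - 52014)*(V - 249007))) + 160597/(-295744) = 333877/(((-199385 - 52014)*(38696 - 249007))) + 160597/(-295744) = 333877/((-251399*(-210311))) + 160597*(-1/295744) = 333877/52871975089 - 160597/295744 = -8490981841248645/15636569400721216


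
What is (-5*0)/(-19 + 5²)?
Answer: 0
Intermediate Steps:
(-5*0)/(-19 + 5²) = 0/(-19 + 25) = 0/6 = 0*(⅙) = 0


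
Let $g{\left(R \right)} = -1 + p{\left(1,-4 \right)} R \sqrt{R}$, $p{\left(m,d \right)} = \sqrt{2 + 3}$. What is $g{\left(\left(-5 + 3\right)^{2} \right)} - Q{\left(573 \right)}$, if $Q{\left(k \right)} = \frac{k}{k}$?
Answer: $-2 + 8 \sqrt{5} \approx 15.889$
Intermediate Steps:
$p{\left(m,d \right)} = \sqrt{5}$
$Q{\left(k \right)} = 1$
$g{\left(R \right)} = -1 + \sqrt{5} R^{\frac{3}{2}}$ ($g{\left(R \right)} = -1 + \sqrt{5} R \sqrt{R} = -1 + \sqrt{5} R^{\frac{3}{2}}$)
$g{\left(\left(-5 + 3\right)^{2} \right)} - Q{\left(573 \right)} = \left(-1 + \sqrt{5} \left(\left(-5 + 3\right)^{2}\right)^{\frac{3}{2}}\right) - 1 = \left(-1 + \sqrt{5} \left(\left(-2\right)^{2}\right)^{\frac{3}{2}}\right) - 1 = \left(-1 + \sqrt{5} \cdot 4^{\frac{3}{2}}\right) - 1 = \left(-1 + \sqrt{5} \cdot 8\right) - 1 = \left(-1 + 8 \sqrt{5}\right) - 1 = -2 + 8 \sqrt{5}$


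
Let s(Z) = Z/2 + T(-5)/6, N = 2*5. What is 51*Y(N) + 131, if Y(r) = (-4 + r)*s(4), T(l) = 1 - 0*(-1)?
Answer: 794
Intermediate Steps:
N = 10
T(l) = 1 (T(l) = 1 - 1*0 = 1 + 0 = 1)
s(Z) = 1/6 + Z/2 (s(Z) = Z/2 + 1/6 = 1/6 + Z/2)
Y(r) = -26/3 + 13*r/6 (Y(r) = (-4 + r)*(1/6 + (1/2)*4) = (-4 + r)*(1/6 + 2) = (-4 + r)*(13/6) = -26/3 + 13*r/6)
51*Y(N) + 131 = 51*(-26/3 + (13/6)*10) + 131 = 51*(-26/3 + 65/3) + 131 = 51*13 + 131 = 663 + 131 = 794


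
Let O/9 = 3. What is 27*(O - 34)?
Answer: -189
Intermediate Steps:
O = 27 (O = 9*3 = 27)
27*(O - 34) = 27*(27 - 34) = 27*(-7) = -189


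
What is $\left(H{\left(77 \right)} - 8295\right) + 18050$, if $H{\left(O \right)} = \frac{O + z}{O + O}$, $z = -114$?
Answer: $\frac{1502233}{154} \approx 9754.8$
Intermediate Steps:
$H{\left(O \right)} = \frac{-114 + O}{2 O}$ ($H{\left(O \right)} = \frac{O - 114}{O + O} = \frac{-114 + O}{2 O}$)
$\left(H{\left(77 \right)} - 8295\right) + 18050 = \left(\frac{-114 + 77}{2 \cdot 77} - 8295\right) + 18050 = \left(\frac{1}{2} \cdot \frac{1}{77} \left(-37\right) - 8295\right) + 18050 = \left(- \frac{37}{154} - 8295\right) + 18050 = - \frac{1277467}{154} + 18050 = \frac{1502233}{154}$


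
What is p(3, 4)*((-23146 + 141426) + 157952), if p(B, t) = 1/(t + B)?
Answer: 276232/7 ≈ 39462.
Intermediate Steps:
p(B, t) = 1/(B + t)
p(3, 4)*((-23146 + 141426) + 157952) = ((-23146 + 141426) + 157952)/(3 + 4) = (118280 + 157952)/7 = (⅐)*276232 = 276232/7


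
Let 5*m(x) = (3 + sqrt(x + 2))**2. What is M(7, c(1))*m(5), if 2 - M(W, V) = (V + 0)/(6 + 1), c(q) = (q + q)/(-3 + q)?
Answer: 48/7 + 18*sqrt(7)/7 ≈ 13.661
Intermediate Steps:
c(q) = 2*q/(-3 + q) (c(q) = (2*q)/(-3 + q) = 2*q/(-3 + q))
M(W, V) = 2 - V/7 (M(W, V) = 2 - (V + 0)/(6 + 1) = 2 - V/7)
m(x) = (3 + sqrt(2 + x))**2/5 (m(x) = (3 + sqrt(x + 2))**2/5 = (3 + sqrt(2 + x))**2/5)
M(7, c(1))*m(5) = (2 - 2/(7*(-3 + 1)))*((3 + sqrt(2 + 5))**2/5) = (2 - 2/(7*(-2)))*((3 + sqrt(7))**2/5) = (2 - 2*(-1)/(7*2))*((3 + sqrt(7))**2/5) = (2 - 1/7*(-1))*((3 + sqrt(7))**2/5) = (2 + 1/7)*((3 + sqrt(7))**2/5) = 15*((3 + sqrt(7))**2/5)/7 = 3*(3 + sqrt(7))**2/7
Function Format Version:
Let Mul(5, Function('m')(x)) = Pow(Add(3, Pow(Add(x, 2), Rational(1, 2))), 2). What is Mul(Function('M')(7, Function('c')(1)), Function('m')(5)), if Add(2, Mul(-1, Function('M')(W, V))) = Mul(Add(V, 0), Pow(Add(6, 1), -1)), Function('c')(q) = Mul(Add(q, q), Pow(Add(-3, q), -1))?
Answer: Add(Rational(48, 7), Mul(Rational(18, 7), Pow(7, Rational(1, 2)))) ≈ 13.661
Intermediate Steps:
Function('c')(q) = Mul(2, q, Pow(Add(-3, q), -1)) (Function('c')(q) = Mul(Mul(2, q), Pow(Add(-3, q), -1)) = Mul(2, q, Pow(Add(-3, q), -1)))
Function('M')(W, V) = Add(2, Mul(Rational(-1, 7), V)) (Function('M')(W, V) = Add(2, Mul(-1, Mul(Add(V, 0), Pow(Add(6, 1), -1)))) = Add(2, Mul(-1, Mul(V, Pow(7, -1)))) = Add(2, Mul(-1, Mul(V, Rational(1, 7)))) = Add(2, Mul(-1, Mul(Rational(1, 7), V))) = Add(2, Mul(Rational(-1, 7), V)))
Function('m')(x) = Mul(Rational(1, 5), Pow(Add(3, Pow(Add(2, x), Rational(1, 2))), 2)) (Function('m')(x) = Mul(Rational(1, 5), Pow(Add(3, Pow(Add(x, 2), Rational(1, 2))), 2)) = Mul(Rational(1, 5), Pow(Add(3, Pow(Add(2, x), Rational(1, 2))), 2)))
Mul(Function('M')(7, Function('c')(1)), Function('m')(5)) = Mul(Add(2, Mul(Rational(-1, 7), Mul(2, 1, Pow(Add(-3, 1), -1)))), Mul(Rational(1, 5), Pow(Add(3, Pow(Add(2, 5), Rational(1, 2))), 2))) = Mul(Add(2, Mul(Rational(-1, 7), Mul(2, 1, Pow(-2, -1)))), Mul(Rational(1, 5), Pow(Add(3, Pow(7, Rational(1, 2))), 2))) = Mul(Add(2, Mul(Rational(-1, 7), Mul(2, 1, Rational(-1, 2)))), Mul(Rational(1, 5), Pow(Add(3, Pow(7, Rational(1, 2))), 2))) = Mul(Add(2, Mul(Rational(-1, 7), -1)), Mul(Rational(1, 5), Pow(Add(3, Pow(7, Rational(1, 2))), 2))) = Mul(Add(2, Rational(1, 7)), Mul(Rational(1, 5), Pow(Add(3, Pow(7, Rational(1, 2))), 2))) = Mul(Rational(15, 7), Mul(Rational(1, 5), Pow(Add(3, Pow(7, Rational(1, 2))), 2))) = Mul(Rational(3, 7), Pow(Add(3, Pow(7, Rational(1, 2))), 2))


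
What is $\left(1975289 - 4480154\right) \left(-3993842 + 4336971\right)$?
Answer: $-859491822585$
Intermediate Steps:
$\left(1975289 - 4480154\right) \left(-3993842 + 4336971\right) = \left(-2504865\right) 343129 = -859491822585$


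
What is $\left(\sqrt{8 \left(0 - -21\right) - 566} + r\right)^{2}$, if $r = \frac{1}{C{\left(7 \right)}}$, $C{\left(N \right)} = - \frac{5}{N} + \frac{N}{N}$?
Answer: $- \frac{1543}{4} + 7 i \sqrt{398} \approx -385.75 + 139.65 i$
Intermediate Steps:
$C{\left(N \right)} = 1 - \frac{5}{N}$ ($C{\left(N \right)} = - \frac{5}{N} + 1 = 1 - \frac{5}{N}$)
$r = \frac{7}{2}$ ($r = \frac{1}{\frac{1}{7} \left(-5 + 7\right)} = \frac{1}{\frac{1}{7} \cdot 2} = \frac{1}{\frac{2}{7}} = \frac{7}{2} \approx 3.5$)
$\left(\sqrt{8 \left(0 - -21\right) - 566} + r\right)^{2} = \left(\sqrt{8 \left(0 - -21\right) - 566} + \frac{7}{2}\right)^{2} = \left(\sqrt{8 \left(0 + 21\right) - 566} + \frac{7}{2}\right)^{2} = \left(\sqrt{8 \cdot 21 - 566} + \frac{7}{2}\right)^{2} = \left(\sqrt{168 - 566} + \frac{7}{2}\right)^{2} = \left(\sqrt{-398} + \frac{7}{2}\right)^{2} = \left(i \sqrt{398} + \frac{7}{2}\right)^{2} = \left(\frac{7}{2} + i \sqrt{398}\right)^{2}$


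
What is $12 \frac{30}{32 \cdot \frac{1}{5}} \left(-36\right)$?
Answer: $-2025$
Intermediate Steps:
$12 \frac{30}{32 \cdot \frac{1}{5}} \left(-36\right) = 12 \frac{30}{\frac{32}{5}} \left(-36\right) = 12 \cdot 30 \cdot \frac{5}{32} \left(-36\right) = 12 \cdot \frac{75}{16} \left(-36\right) = \frac{225}{4} \left(-36\right) = -2025$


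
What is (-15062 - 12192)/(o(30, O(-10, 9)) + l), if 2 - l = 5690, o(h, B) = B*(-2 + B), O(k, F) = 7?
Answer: 27254/5653 ≈ 4.8212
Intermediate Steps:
l = -5688 (l = 2 - 1*5690 = 2 - 5690 = -5688)
(-15062 - 12192)/(o(30, O(-10, 9)) + l) = (-15062 - 12192)/(7*(-2 + 7) - 5688) = -27254/(7*5 - 5688) = -27254/(35 - 5688) = -27254/(-5653) = -27254*(-1/5653) = 27254/5653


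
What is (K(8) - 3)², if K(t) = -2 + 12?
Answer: 49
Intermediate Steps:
K(t) = 10
(K(8) - 3)² = (10 - 3)² = 7² = 49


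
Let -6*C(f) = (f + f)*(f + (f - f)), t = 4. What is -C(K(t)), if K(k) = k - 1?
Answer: 3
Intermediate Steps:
K(k) = -1 + k
C(f) = -f**2/3 (C(f) = -(f + f)*(f + (f - f))/6 = -2*f*(f + 0)/6 = -2*f*f/6 = -f**2/3)
-C(K(t)) = -(-1)*(-1 + 4)**2/3 = -(-1)*3**2/3 = -(-1)*9/3 = -1*(-3) = 3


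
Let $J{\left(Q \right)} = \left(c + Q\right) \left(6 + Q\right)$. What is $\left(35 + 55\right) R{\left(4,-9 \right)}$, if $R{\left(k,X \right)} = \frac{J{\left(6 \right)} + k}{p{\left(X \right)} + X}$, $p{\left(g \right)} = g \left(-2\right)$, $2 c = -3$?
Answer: $580$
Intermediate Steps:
$c = - \frac{3}{2}$ ($c = \frac{1}{2} \left(-3\right) = - \frac{3}{2} \approx -1.5$)
$p{\left(g \right)} = - 2 g$
$J{\left(Q \right)} = \left(6 + Q\right) \left(- \frac{3}{2} + Q\right)$ ($J{\left(Q \right)} = \left(- \frac{3}{2} + Q\right) \left(6 + Q\right) = \left(6 + Q\right) \left(- \frac{3}{2} + Q\right)$)
$R{\left(k,X \right)} = - \frac{54 + k}{X}$ ($R{\left(k,X \right)} = \frac{\left(-9 + 6^{2} + \frac{9}{2} \cdot 6\right) + k}{- 2 X + X} = \frac{\left(-9 + 36 + 27\right) + k}{\left(-1\right) X} = \left(54 + k\right) \left(- \frac{1}{X}\right) = - \frac{54 + k}{X}$)
$\left(35 + 55\right) R{\left(4,-9 \right)} = \left(35 + 55\right) \frac{-54 - 4}{-9} = 90 \left(- \frac{-54 - 4}{9}\right) = 90 \left(\left(- \frac{1}{9}\right) \left(-58\right)\right) = 90 \cdot \frac{58}{9} = 580$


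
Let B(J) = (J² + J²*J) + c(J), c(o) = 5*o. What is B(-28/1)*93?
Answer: -1981644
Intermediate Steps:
B(J) = J² + J³ + 5*J (B(J) = (J² + J²*J) + 5*J = (J² + J³) + 5*J = J² + J³ + 5*J)
B(-28/1)*93 = ((-28/1)*(5 - 28/1 + (-28/1)²))*93 = ((-28*1)*(5 - 28*1 + (-28*1)²))*93 = -28*(5 - 28 + (-28)²)*93 = -28*(5 - 28 + 784)*93 = -28*761*93 = -21308*93 = -1981644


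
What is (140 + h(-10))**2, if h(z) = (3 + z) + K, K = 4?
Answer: 18769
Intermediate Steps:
h(z) = 7 + z (h(z) = (3 + z) + 4 = 7 + z)
(140 + h(-10))**2 = (140 + (7 - 10))**2 = (140 - 3)**2 = 137**2 = 18769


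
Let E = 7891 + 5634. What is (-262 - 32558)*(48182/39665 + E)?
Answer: -3521699603148/7933 ≈ -4.4393e+8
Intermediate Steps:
E = 13525
(-262 - 32558)*(48182/39665 + E) = (-262 - 32558)*(48182/39665 + 13525) = -32820*(48182*(1/39665) + 13525) = -32820*(48182/39665 + 13525) = -32820*536517307/39665 = -3521699603148/7933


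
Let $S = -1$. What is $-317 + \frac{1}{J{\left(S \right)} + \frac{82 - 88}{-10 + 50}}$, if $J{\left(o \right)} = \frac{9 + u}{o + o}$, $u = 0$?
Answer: $- \frac{29501}{93} \approx -317.21$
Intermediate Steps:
$J{\left(o \right)} = \frac{9}{2 o}$ ($J{\left(o \right)} = \frac{9 + 0}{o + o} = \frac{9}{2 o}$)
$-317 + \frac{1}{J{\left(S \right)} + \frac{82 - 88}{-10 + 50}} = -317 + \frac{1}{\frac{9}{2 \left(-1\right)} + \frac{82 - 88}{-10 + 50}} = -317 + \frac{1}{\frac{9}{2} \left(-1\right) - \frac{6}{40}} = -317 + \frac{1}{- \frac{9}{2} - \frac{3}{20}} = -317 + \frac{1}{- \frac{93}{20}} = -317 - \frac{20}{93} = - \frac{29501}{93}$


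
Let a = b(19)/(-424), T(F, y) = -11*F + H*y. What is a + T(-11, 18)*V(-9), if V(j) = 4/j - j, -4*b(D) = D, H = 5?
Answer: 27555083/15264 ≈ 1805.2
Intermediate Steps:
b(D) = -D/4
T(F, y) = -11*F + 5*y
V(j) = -j + 4/j
a = 19/1696 (a = -1/4*19/(-424) = -19/4*(-1/424) = 19/1696 ≈ 0.011203)
a + T(-11, 18)*V(-9) = 19/1696 + (-11*(-11) + 5*18)*(-1*(-9) + 4/(-9)) = 19/1696 + (121 + 90)*(9 + 4*(-1/9)) = 19/1696 + 211*(9 - 4/9) = 19/1696 + 211*(77/9) = 19/1696 + 16247/9 = 27555083/15264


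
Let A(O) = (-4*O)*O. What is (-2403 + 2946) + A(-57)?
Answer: -12453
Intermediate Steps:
A(O) = -4*O**2
(-2403 + 2946) + A(-57) = (-2403 + 2946) - 4*(-57)**2 = 543 - 4*3249 = 543 - 12996 = -12453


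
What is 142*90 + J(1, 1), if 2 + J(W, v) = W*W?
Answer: 12779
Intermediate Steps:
J(W, v) = -2 + W**2 (J(W, v) = -2 + W*W = -2 + W**2)
142*90 + J(1, 1) = 142*90 + (-2 + 1**2) = 12780 + (-2 + 1) = 12780 - 1 = 12779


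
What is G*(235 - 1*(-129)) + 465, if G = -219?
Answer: -79251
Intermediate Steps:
G*(235 - 1*(-129)) + 465 = -219*(235 - 1*(-129)) + 465 = -219*(235 + 129) + 465 = -219*364 + 465 = -79716 + 465 = -79251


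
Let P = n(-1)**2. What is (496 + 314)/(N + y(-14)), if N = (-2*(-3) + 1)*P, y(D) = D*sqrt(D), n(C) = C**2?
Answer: 270/133 + 540*I*sqrt(14)/133 ≈ 2.0301 + 15.192*I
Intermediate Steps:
y(D) = D**(3/2)
P = 1 (P = ((-1)**2)**2 = 1**2 = 1)
N = 7 (N = (-2*(-3) + 1)*1 = (6 + 1)*1 = 7*1 = 7)
(496 + 314)/(N + y(-14)) = (496 + 314)/(7 + (-14)**(3/2)) = 810/(7 - 14*I*sqrt(14))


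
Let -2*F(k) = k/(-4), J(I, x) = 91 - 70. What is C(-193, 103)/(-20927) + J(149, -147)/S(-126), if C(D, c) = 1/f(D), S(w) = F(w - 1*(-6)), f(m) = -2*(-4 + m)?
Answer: -57716671/41226190 ≈ -1.4000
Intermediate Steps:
J(I, x) = 21
F(k) = k/8 (F(k) = -k/(2*(-4)) = -k*(-1)/(2*4) = -(-1)*k/8 = k/8)
f(m) = 8 - 2*m
S(w) = ¾ + w/8 (S(w) = (w - 1*(-6))/8 = (w + 6)/8 = (6 + w)/8 = ¾ + w/8)
C(D, c) = 1/(8 - 2*D)
C(-193, 103)/(-20927) + J(149, -147)/S(-126) = -1/(-8 + 2*(-193))/(-20927) + 21/(¾ + (⅛)*(-126)) = -1/(-8 - 386)*(-1/20927) + 21/(¾ - 63/4) = -1/(-394)*(-1/20927) + 21/(-15) = -1*(-1/394)*(-1/20927) + 21*(-1/15) = (1/394)*(-1/20927) - 7/5 = -1/8245238 - 7/5 = -57716671/41226190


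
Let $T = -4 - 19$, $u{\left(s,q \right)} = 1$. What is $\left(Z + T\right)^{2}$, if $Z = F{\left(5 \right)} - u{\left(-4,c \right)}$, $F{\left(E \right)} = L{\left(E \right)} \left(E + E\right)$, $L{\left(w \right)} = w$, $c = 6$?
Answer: $676$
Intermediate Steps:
$F{\left(E \right)} = 2 E^{2}$ ($F{\left(E \right)} = E \left(E + E\right) = E 2 E = 2 E^{2}$)
$Z = 49$ ($Z = 2 \cdot 5^{2} - 1 = 2 \cdot 25 - 1 = 50 - 1 = 49$)
$T = -23$ ($T = -4 - 19 = -23$)
$\left(Z + T\right)^{2} = \left(49 - 23\right)^{2} = 26^{2} = 676$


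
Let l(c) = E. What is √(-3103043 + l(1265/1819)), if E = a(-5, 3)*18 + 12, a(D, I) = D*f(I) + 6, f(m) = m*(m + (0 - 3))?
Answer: I*√3102923 ≈ 1761.5*I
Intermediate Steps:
f(m) = m*(-3 + m) (f(m) = m*(m - 3) = m*(-3 + m))
a(D, I) = 6 + D*I*(-3 + I) (a(D, I) = D*(I*(-3 + I)) + 6 = D*I*(-3 + I) + 6 = 6 + D*I*(-3 + I))
E = 120 (E = (6 - 5*3*(-3 + 3))*18 + 12 = (6 - 5*3*0)*18 + 12 = (6 + 0)*18 + 12 = 6*18 + 12 = 108 + 12 = 120)
l(c) = 120
√(-3103043 + l(1265/1819)) = √(-3103043 + 120) = √(-3102923) = I*√3102923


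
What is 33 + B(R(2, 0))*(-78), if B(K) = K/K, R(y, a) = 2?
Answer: -45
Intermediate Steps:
B(K) = 1
33 + B(R(2, 0))*(-78) = 33 + 1*(-78) = 33 - 78 = -45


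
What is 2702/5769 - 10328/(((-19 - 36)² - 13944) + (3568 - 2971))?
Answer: 43736138/29773809 ≈ 1.4689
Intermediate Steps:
2702/5769 - 10328/(((-19 - 36)² - 13944) + (3568 - 2971)) = 2702*(1/5769) - 10328/(((-55)² - 13944) + 597) = 2702/5769 - 10328/((3025 - 13944) + 597) = 2702/5769 - 10328/(-10919 + 597) = 2702/5769 - 10328/(-10322) = 2702/5769 - 10328*(-1/10322) = 2702/5769 + 5164/5161 = 43736138/29773809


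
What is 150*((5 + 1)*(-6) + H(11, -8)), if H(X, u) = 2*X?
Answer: -2100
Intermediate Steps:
150*((5 + 1)*(-6) + H(11, -8)) = 150*((5 + 1)*(-6) + 2*11) = 150*(6*(-6) + 22) = 150*(-36 + 22) = 150*(-14) = -2100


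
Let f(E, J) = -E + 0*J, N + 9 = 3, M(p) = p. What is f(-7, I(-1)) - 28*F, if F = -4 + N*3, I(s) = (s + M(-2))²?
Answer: 623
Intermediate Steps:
N = -6 (N = -9 + 3 = -6)
I(s) = (-2 + s)² (I(s) = (s - 2)² = (-2 + s)²)
f(E, J) = -E (f(E, J) = -E + 0 = -E)
F = -22 (F = -4 - 6*3 = -4 - 18 = -22)
f(-7, I(-1)) - 28*F = -1*(-7) - 28*(-22) = 7 + 616 = 623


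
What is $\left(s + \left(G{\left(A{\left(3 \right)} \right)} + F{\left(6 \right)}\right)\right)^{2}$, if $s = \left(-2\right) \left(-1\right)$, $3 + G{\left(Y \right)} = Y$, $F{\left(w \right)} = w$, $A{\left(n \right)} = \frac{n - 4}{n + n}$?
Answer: $\frac{841}{36} \approx 23.361$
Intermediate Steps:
$A{\left(n \right)} = \frac{-4 + n}{2 n}$
$G{\left(Y \right)} = -3 + Y$
$s = 2$
$\left(s + \left(G{\left(A{\left(3 \right)} \right)} + F{\left(6 \right)}\right)\right)^{2} = \left(2 + \left(\left(-3 + \frac{-4 + 3}{2 \cdot 3}\right) + 6\right)\right)^{2} = \left(2 + \left(\left(-3 + \frac{1}{2} \cdot \frac{1}{3} \left(-1\right)\right) + 6\right)\right)^{2} = \left(2 + \left(\left(-3 - \frac{1}{6}\right) + 6\right)\right)^{2} = \left(2 + \left(- \frac{19}{6} + 6\right)\right)^{2} = \left(2 + \frac{17}{6}\right)^{2} = \left(\frac{29}{6}\right)^{2} = \frac{841}{36}$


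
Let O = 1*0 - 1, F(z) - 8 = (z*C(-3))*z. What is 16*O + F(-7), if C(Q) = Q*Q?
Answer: 433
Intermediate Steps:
C(Q) = Q²
F(z) = 8 + 9*z² (F(z) = 8 + (z*(-3)²)*z = 8 + (z*9)*z = 8 + (9*z)*z = 8 + 9*z²)
O = -1 (O = 0 - 1 = -1)
16*O + F(-7) = 16*(-1) + (8 + 9*(-7)²) = -16 + (8 + 9*49) = -16 + (8 + 441) = -16 + 449 = 433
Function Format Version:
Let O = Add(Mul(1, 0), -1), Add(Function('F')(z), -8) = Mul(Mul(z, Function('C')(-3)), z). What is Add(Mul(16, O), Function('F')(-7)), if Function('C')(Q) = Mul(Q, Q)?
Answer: 433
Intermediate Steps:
Function('C')(Q) = Pow(Q, 2)
Function('F')(z) = Add(8, Mul(9, Pow(z, 2))) (Function('F')(z) = Add(8, Mul(Mul(z, Pow(-3, 2)), z)) = Add(8, Mul(Mul(z, 9), z)) = Add(8, Mul(Mul(9, z), z)) = Add(8, Mul(9, Pow(z, 2))))
O = -1 (O = Add(0, -1) = -1)
Add(Mul(16, O), Function('F')(-7)) = Add(Mul(16, -1), Add(8, Mul(9, Pow(-7, 2)))) = Add(-16, Add(8, Mul(9, 49))) = Add(-16, Add(8, 441)) = Add(-16, 449) = 433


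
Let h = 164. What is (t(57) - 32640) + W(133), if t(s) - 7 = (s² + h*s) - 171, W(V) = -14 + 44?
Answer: -20177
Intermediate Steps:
W(V) = 30
t(s) = -164 + s² + 164*s (t(s) = 7 + ((s² + 164*s) - 171) = 7 + (-171 + s² + 164*s) = -164 + s² + 164*s)
(t(57) - 32640) + W(133) = ((-164 + 57² + 164*57) - 32640) + 30 = ((-164 + 3249 + 9348) - 32640) + 30 = (12433 - 32640) + 30 = -20207 + 30 = -20177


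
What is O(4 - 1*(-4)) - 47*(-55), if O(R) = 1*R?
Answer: 2593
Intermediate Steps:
O(R) = R
O(4 - 1*(-4)) - 47*(-55) = (4 - 1*(-4)) - 47*(-55) = (4 + 4) + 2585 = 8 + 2585 = 2593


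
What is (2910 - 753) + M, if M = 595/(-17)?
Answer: 2122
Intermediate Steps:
M = -35 (M = 595*(-1/17) = -35)
(2910 - 753) + M = (2910 - 753) - 35 = 2157 - 35 = 2122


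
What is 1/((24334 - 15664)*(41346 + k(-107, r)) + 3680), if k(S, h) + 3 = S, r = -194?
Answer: 1/357519800 ≈ 2.7970e-9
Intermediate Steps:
k(S, h) = -3 + S
1/((24334 - 15664)*(41346 + k(-107, r)) + 3680) = 1/((24334 - 15664)*(41346 + (-3 - 107)) + 3680) = 1/(8670*(41346 - 110) + 3680) = 1/(8670*41236 + 3680) = 1/(357516120 + 3680) = 1/357519800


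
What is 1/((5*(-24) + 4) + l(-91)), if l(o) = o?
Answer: -1/207 ≈ -0.0048309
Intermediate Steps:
1/((5*(-24) + 4) + l(-91)) = 1/((5*(-24) + 4) - 91) = 1/((-120 + 4) - 91) = 1/(-116 - 91) = 1/(-207) = -1/207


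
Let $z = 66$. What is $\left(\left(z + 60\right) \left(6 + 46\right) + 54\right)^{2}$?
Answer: $43639236$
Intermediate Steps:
$\left(\left(z + 60\right) \left(6 + 46\right) + 54\right)^{2} = \left(\left(66 + 60\right) \left(6 + 46\right) + 54\right)^{2} = \left(126 \cdot 52 + 54\right)^{2} = \left(6552 + 54\right)^{2} = 6606^{2} = 43639236$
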